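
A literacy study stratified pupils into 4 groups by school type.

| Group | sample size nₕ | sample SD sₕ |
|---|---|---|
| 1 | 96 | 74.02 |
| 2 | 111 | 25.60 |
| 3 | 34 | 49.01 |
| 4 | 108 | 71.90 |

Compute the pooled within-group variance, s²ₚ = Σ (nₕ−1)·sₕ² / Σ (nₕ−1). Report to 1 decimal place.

3550.7

1: (96−1)·74.02² = 95·5478.9604 = 520501.238
2: (111−1)·25.60² = 110·655.36 = 72089.6
3: (34−1)·49.01² = 33·2401.9801 = 79265.3433
4: (108−1)·71.90² = 107·5169.61 = 553148.27
Numerator = 1225004.4513; denominator = Σ(nₕ−1) = 345.
s²ₚ = 1225004.4513/345 = 3550.738... → 3550.7.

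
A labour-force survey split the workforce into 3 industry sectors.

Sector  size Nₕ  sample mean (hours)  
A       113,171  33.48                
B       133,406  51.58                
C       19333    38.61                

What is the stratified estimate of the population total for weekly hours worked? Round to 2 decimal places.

11416493.69

Estimate total by summing Nₕ·x̄ₕ over strata.
113171·33.48 + 133406·51.58 + 19333·38.61 = 3788965.08 + 6881081.48 + 746447.13 = 11416493.69.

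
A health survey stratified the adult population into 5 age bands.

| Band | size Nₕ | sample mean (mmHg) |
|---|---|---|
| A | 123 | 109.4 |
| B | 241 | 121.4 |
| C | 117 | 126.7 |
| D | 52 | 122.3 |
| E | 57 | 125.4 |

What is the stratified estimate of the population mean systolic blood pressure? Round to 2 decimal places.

120.42

x̄_st = (Σ Nₕx̄ₕ) / (Σ Nₕ) = (123·109.4 + 241·121.4 + 117·126.7 + 52·122.3 + 57·125.4) / 590
= 71044.9 / 590 = 120.4151... → 120.42.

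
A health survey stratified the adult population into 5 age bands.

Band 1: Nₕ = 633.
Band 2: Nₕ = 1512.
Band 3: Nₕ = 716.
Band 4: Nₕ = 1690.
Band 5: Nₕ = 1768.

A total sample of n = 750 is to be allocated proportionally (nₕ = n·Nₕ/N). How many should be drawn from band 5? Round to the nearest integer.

Share of band 5 = 1768/6319 = 0.27979.
Allocate 750 × 0.27979 = 209.843... → 210.

210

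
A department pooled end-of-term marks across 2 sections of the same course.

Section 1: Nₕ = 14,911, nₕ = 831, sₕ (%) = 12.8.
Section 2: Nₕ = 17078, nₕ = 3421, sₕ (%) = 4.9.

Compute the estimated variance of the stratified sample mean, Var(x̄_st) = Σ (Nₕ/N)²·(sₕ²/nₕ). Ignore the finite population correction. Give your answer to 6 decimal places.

N = 31989; Wₕ = Nₕ/N.
section 1: (14911/31989)²·12.8²/831 = 0.042838192
section 2: (17078/31989)²·4.9²/3421 = 0.002000377
Sum = 0.044838568 → 0.044839.

0.044839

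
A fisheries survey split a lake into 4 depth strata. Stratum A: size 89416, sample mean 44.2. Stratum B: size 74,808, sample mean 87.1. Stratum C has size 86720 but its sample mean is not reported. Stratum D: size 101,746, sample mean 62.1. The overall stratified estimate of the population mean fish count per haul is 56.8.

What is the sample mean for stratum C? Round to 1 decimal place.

N = 89416 + 74808 + 86720 + 101746 = 352690.
Overall total = μ·N = 56.8·352690 = 20032792.
Subtract the known strata: 89416·44.2 + 74808·87.1 + 101746·62.1 = 16786390.6.
Remaining total for stratum C: 20032792 − 16786390.6 = 3246401.4.
Divide by its size: 3246401.4 / 86720 = 37.435... → 37.4.

37.4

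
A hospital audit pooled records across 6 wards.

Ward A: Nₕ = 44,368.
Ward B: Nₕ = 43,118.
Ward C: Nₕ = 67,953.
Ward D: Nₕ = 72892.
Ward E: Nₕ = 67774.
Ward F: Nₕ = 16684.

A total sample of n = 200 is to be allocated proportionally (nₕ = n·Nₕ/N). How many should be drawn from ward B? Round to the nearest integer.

28

N = 44368 + 43118 + 67953 + 72892 + 67774 + 16684 = 312789.
n_B = 200·43118/312789 = 27.570... → 28.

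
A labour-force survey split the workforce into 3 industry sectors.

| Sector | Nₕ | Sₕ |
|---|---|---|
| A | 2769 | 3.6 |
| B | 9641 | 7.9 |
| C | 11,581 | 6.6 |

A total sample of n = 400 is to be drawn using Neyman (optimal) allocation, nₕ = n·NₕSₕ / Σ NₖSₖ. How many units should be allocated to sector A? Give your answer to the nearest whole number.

A: NₕSₕ = 2769·3.6 = 9968.4
B: NₕSₕ = 9641·7.9 = 76163.9
C: NₕSₕ = 11581·6.6 = 76434.6
Σ NₕSₕ = 162566.9.
n_A = 400·9968.4/162566.9 = 24.528... → 25.

25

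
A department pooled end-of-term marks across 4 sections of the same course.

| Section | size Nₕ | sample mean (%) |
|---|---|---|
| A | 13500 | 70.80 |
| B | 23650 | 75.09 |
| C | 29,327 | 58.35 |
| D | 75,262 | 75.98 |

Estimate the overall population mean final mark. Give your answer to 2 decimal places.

N = 13500 + 23650 + 29327 + 75262 = 141739.
Overall mean = Σ (Nₕ/N)·x̄ₕ — weight by population share, not a simple average.
Σ Nₕx̄ₕ = 13500·70.80 + 23650·75.09 + 29327·58.35 + 75262·75.98 = 955800 + 1775878.5 + 1711230.45 + 5718406.76 = 10161315.71.
Divide by N: 10161315.71 / 141739 = 71.6903... → 71.69.

71.69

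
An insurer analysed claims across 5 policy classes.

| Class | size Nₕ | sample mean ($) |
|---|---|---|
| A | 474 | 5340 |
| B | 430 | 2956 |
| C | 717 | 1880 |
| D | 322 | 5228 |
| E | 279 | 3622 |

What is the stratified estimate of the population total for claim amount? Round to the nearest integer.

A: 474·5340 = 2531160
B: 430·2956 = 1271080
C: 717·1880 = 1347960
D: 322·5228 = 1683416
E: 279·3622 = 1010538
τ̂ = Σ Nₕx̄ₕ = 7844154.

7844154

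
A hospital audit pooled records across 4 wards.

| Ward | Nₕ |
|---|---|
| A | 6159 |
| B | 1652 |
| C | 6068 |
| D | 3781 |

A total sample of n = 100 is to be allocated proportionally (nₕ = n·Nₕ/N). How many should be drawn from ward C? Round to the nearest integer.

Share of ward C = 6068/17660 = 0.34360.
Allocate 100 × 0.34360 = 34.360... → 34.

34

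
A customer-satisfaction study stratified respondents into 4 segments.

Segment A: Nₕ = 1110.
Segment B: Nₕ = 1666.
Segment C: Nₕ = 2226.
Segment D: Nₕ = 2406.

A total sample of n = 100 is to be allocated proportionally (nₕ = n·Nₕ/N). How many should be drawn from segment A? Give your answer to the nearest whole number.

Share of segment A = 1110/7408 = 0.14984.
Allocate 100 × 0.14984 = 14.984... → 15.

15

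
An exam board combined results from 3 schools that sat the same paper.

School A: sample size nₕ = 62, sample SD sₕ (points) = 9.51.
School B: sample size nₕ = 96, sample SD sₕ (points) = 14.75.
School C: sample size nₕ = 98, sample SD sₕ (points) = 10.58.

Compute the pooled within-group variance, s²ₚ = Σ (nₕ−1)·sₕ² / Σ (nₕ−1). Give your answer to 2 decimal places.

A: (62−1)·9.51² = 61·90.4401 = 5516.8461
B: (96−1)·14.75² = 95·217.5625 = 20668.4375
C: (98−1)·10.58² = 97·111.9364 = 10857.8308
Numerator = 37043.1144; denominator = Σ(nₕ−1) = 253.
s²ₚ = 37043.1144/253 = 146.4155... → 146.42.

146.42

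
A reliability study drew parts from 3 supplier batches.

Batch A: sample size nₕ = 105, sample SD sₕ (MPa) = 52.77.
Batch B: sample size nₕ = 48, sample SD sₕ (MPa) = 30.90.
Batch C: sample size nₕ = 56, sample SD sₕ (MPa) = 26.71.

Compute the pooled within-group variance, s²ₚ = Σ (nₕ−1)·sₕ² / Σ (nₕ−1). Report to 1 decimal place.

1814.2

Degrees of freedom: 104 + 47 + 55 = 206.
Σ(nₕ−1)sₕ² = 104·2784.6729 + 47·954.81 + 55·713.4241 = 373720.3771.
s²ₚ = 373720.3771 / 206 = 1814.177... → 1814.2.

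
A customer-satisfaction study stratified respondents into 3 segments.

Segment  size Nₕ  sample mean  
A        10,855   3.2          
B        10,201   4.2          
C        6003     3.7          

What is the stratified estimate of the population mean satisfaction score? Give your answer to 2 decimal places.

3.69

x̄_st = (Σ Nₕx̄ₕ) / (Σ Nₕ) = (10855·3.2 + 10201·4.2 + 6003·3.7) / 27059
= 99791.3 / 27059 = 3.6879... → 3.69.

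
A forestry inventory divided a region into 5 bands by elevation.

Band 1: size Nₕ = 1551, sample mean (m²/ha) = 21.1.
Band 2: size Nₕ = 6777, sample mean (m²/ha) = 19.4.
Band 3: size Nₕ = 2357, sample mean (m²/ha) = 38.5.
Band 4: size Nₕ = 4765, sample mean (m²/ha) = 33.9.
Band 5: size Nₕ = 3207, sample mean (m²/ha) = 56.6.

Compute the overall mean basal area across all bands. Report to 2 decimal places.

32.05

N = 18657; weights Wₕ = Nₕ/N = (0.0831, 0.3632, 0.1263, 0.2554, 0.1719).
x̄_st = Σ Wₕ·x̄ₕ = 0.0831·21.1 + 0.3632·19.4 + 0.1263·38.5 + 0.2554·33.9 + 0.1719·56.6 ≈ 32.0520...
→ 32.05.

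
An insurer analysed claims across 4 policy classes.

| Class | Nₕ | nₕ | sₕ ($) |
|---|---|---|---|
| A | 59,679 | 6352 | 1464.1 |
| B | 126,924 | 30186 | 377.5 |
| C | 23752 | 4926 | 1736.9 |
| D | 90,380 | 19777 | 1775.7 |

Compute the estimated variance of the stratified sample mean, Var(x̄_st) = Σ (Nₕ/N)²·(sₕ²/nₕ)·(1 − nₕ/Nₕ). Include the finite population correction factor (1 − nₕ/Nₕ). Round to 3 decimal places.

26.793

N = 300735; Wₕ = Nₕ/N.
class A: (59679/300735)²·1464.1²/6352·(1 − 6352/59679) = 11.874948
class B: (126924/300735)²·377.5²/30186·(1 − 30186/126924) = 0.640916
class C: (23752/300735)²·1736.9²/4926·(1 − 4926/23752) = 3.027928
class D: (90380/300735)²·1775.7²/19777·(1 − 19777/90380) = 11.248803
Sum = 26.792596 → 26.793.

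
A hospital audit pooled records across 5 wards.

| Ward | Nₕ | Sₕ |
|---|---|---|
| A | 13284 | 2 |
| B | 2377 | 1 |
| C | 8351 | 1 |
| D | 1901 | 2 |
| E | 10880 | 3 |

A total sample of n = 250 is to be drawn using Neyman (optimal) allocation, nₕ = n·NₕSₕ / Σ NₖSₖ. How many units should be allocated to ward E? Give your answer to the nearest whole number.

111

Σ NₕSₕ = 13284·2 + 2377·1 + 8351·1 + 1901·2 + 10880·3 = 73738.
Share for E: 32640/73738 = 0.44265.
n_E = 250 × 0.44265 = 110.662... → 111.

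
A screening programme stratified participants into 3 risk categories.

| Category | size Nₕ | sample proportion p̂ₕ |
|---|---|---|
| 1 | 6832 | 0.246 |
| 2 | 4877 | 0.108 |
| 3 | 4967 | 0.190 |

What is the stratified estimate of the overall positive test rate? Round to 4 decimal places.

Wₕ = Nₕ/N with N = 16676: 0.4097, 0.2925, 0.2979.
p̂_st = 0.4097·0.246 + 0.2925·0.108 + 0.2979·0.190 ≈ 0.188961... → 0.1890.

0.1890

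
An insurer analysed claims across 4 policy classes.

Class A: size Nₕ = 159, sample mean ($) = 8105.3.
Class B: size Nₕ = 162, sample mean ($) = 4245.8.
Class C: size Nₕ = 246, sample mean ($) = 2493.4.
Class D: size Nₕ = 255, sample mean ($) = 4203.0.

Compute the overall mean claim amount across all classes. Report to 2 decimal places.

4454.63

N = 822; weights Wₕ = Nₕ/N = (0.1934, 0.1971, 0.2993, 0.3102).
x̄_st = Σ Wₕ·x̄ₕ = 0.1934·8105.3 + 0.1971·4245.8 + 0.2993·2493.4 + 0.3102·4203.0 ≈ 4454.6274...
→ 4454.63.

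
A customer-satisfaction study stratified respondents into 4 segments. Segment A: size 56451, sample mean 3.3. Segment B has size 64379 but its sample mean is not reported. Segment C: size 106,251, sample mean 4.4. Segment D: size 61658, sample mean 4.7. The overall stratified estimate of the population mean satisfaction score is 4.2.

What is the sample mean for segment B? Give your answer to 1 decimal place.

Σ Nₕx̄ₕ = N·μ, so 64379·x̄_B = 288739·4.2 − (56451·3.3 + 106251·4.4 + 61658·4.7).
= 1212703.8 − 943585.3 = 269118.5.
x̄_B = 269118.5 / 64379 = 4.180... → 4.2.

4.2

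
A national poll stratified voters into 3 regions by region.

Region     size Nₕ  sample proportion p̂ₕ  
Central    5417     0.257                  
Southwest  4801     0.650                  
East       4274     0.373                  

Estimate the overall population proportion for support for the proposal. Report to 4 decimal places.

N = 5417 + 4801 + 4274 = 14492.
Overall proportion = Σ (Nₕ/N)·p̂ₕ.
Σ Nₕp̂ₕ = 1392.169 + 3120.65 + 1594.202 = 6107.021.
6107.021 / 14492 = 0.421406... → 0.4214.

0.4214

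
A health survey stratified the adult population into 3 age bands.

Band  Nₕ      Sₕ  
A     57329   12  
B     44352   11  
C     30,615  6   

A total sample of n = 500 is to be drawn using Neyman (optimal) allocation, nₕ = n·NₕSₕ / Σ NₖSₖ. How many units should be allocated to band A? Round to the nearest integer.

253

Σ NₕSₕ = 57329·12 + 44352·11 + 30615·6 = 1359510.
Share for A: 687948/1359510 = 0.50603.
n_A = 500 × 0.50603 = 253.013... → 253.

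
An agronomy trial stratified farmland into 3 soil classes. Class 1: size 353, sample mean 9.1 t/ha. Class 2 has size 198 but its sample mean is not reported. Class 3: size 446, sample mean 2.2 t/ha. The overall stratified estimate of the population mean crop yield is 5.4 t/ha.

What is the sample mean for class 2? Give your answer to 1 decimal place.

N = 353 + 198 + 446 = 997.
Overall total = μ·N = 5.4·997 = 5383.8.
Subtract the known strata: 353·9.1 + 446·2.2 = 4193.5.
Remaining total for class 2: 5383.8 − 4193.5 = 1190.3.
Divide by its size: 1190.3 / 198 = 6.012... → 6.0.

6.0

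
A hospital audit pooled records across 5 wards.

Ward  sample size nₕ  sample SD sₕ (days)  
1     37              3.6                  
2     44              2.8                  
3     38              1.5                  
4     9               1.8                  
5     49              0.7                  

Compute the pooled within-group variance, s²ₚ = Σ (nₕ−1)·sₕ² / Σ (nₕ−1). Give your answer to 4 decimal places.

5.4440

Degrees of freedom: 36 + 43 + 37 + 8 + 48 = 172.
Σ(nₕ−1)sₕ² = 36·12.96 + 43·7.84 + 37·2.25 + 8·3.24 + 48·0.49 = 936.37.
s²ₚ = 936.37 / 172 = 5.444012... → 5.4440.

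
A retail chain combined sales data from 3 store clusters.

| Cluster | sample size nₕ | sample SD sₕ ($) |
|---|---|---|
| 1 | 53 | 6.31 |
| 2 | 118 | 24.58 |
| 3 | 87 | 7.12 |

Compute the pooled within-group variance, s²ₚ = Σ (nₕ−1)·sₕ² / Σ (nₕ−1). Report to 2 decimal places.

Degrees of freedom: 52 + 117 + 86 = 255.
Σ(nₕ−1)sₕ² = 52·39.8161 + 117·604.1764 + 86·50.6944 = 77118.7944.
s²ₚ = 77118.7944 / 255 = 302.4266... → 302.43.

302.43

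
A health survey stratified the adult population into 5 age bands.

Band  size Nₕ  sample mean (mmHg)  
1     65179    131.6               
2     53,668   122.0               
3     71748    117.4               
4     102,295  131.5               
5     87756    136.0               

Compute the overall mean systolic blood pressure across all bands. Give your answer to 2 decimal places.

N = 65179 + 53668 + 71748 + 102295 + 87756 = 380646.
The stratified mean weights each stratum mean by its population share Nₕ/N.
Σ Nₕx̄ₕ = 65179·131.6 + 53668·122.0 + 71748·117.4 + 102295·131.5 + 87756·136.0 = 8577556.4 + 6547496 + 8423215.2 + 13451792.5 + 11934816 = 48934876.1.
Divide by N: 48934876.1 / 380646 = 128.5574... → 128.56.

128.56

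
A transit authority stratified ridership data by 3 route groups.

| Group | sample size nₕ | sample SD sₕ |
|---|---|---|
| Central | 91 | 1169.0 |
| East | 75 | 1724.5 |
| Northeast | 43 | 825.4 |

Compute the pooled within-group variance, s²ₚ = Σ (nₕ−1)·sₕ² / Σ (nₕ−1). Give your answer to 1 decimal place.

1804238.3

Central: (91−1)·1169.0² = 90·1366561 = 122990490
East: (75−1)·1724.5² = 74·2973900.25 = 220068618.5
Northeast: (43−1)·825.4² = 42·681285.16 = 28613976.72
Numerator = 371673085.22; denominator = Σ(nₕ−1) = 206.
s²ₚ = 371673085.22/206 = 1804238.278... → 1804238.3.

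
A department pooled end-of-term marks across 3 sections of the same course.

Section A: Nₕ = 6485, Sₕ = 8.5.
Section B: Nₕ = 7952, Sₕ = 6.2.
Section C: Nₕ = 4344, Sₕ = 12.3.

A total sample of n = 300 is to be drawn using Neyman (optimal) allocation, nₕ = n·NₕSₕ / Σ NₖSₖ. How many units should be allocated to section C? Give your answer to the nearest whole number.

A: NₕSₕ = 6485·8.5 = 55122.5
B: NₕSₕ = 7952·6.2 = 49302.4
C: NₕSₕ = 4344·12.3 = 53431.2
Σ NₕSₕ = 157856.1.
n_C = 300·53431.2/157856.1 = 101.544... → 102.

102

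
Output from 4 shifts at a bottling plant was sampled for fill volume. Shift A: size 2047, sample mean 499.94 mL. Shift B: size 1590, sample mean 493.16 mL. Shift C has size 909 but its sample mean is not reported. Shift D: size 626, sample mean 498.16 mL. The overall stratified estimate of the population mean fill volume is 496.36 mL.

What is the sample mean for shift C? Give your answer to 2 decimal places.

492.66

N = 2047 + 1590 + 909 + 626 = 5172.
Overall total = μ·N = 496.36·5172 = 2567173.92.
Subtract the known strata: 2047·499.94 + 1590·493.16 + 626·498.16 = 2119349.74.
Remaining total for shift C: 2567173.92 − 2119349.74 = 447824.18.
Divide by its size: 447824.18 / 909 = 492.6559... → 492.66.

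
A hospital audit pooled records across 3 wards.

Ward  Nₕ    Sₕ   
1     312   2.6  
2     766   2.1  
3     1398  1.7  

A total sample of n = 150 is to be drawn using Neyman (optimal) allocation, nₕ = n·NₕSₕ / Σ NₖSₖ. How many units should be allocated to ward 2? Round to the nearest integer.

50

Σ NₕSₕ = 312·2.6 + 766·2.1 + 1398·1.7 = 4796.4.
Share for 2: 1608.6/4796.4 = 0.33538.
n_2 = 150 × 0.33538 = 50.306... → 50.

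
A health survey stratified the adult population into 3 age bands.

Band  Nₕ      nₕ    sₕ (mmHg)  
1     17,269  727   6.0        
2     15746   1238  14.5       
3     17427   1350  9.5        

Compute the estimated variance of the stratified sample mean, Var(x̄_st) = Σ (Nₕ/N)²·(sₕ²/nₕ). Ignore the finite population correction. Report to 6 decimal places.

0.030332

N = 50442; Wₕ = Nₕ/N.
band 1: (17269/50442)²·6.0²/727 = 0.005803873
band 2: (15746/50442)²·14.5²/1238 = 0.016548981
band 3: (17427/50442)²·9.5²/1350 = 0.007979471
Sum = 0.030332325 → 0.030332.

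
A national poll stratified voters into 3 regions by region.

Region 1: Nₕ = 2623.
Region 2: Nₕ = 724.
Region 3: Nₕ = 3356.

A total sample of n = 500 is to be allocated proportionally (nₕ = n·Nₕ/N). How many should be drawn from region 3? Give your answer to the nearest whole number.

250

N = 2623 + 724 + 3356 = 6703.
n_3 = 500·3356/6703 = 250.336... → 250.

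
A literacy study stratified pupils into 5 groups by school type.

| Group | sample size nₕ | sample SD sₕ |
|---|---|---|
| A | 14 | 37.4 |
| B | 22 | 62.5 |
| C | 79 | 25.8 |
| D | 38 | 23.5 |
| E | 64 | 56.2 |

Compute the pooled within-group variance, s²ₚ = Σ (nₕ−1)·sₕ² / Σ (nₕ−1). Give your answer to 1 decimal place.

Degrees of freedom: 13 + 21 + 78 + 37 + 63 = 212.
Σ(nₕ−1)sₕ² = 13·1398.76 + 21·3906.25 + 78·665.64 + 37·552.25 + 63·3158.44 = 371550.02.
s²ₚ = 371550.02 / 212 = 1752.594... → 1752.6.

1752.6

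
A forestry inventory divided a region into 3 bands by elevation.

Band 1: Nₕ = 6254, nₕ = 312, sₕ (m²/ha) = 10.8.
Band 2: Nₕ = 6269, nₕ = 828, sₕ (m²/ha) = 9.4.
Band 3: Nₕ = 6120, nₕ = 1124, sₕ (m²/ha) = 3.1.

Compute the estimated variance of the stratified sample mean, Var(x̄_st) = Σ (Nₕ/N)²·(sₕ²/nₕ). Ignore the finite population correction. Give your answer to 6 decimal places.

N = 18643; Wₕ = Nₕ/N.
band 1: (6254/18643)²·10.8²/312 = 0.042070442
band 2: (6269/18643)²·9.4²/828 = 0.012066750
band 3: (6120/18643)²·3.1²/1124 = 0.000921358
Sum = 0.055058549 → 0.055059.

0.055059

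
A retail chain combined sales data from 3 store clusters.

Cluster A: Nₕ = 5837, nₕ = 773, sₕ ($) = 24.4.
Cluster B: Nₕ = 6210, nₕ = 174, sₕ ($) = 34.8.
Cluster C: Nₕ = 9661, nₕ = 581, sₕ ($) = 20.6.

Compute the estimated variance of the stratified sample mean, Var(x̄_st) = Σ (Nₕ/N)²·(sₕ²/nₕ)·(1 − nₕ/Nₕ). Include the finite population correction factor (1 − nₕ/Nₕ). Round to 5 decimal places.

0.73789

N = 21708; Wₕ = Nₕ/N.
cluster A: (5837/21708)²·24.4²/773·(1 − 773/5837) = 0.04831077
cluster B: (6210/21708)²·34.8²/174·(1 − 174/6210) = 0.55361831
cluster C: (9661/21708)²·20.6²/581·(1 − 581/9661) = 0.13596484
Sum = 0.73789391 → 0.73789.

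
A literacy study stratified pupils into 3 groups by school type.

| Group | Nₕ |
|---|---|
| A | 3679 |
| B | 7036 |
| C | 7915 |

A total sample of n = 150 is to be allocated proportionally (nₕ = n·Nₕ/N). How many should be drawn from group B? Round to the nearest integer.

N = 3679 + 7036 + 7915 = 18630.
n_B = 150·7036/18630 = 56.651... → 57.

57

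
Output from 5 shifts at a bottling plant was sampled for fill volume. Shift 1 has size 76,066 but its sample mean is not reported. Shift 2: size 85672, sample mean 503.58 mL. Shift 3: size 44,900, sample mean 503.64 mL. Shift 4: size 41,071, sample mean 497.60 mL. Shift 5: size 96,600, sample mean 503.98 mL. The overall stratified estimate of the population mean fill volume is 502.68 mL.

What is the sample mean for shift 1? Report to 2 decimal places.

502.19

Σ Nₕx̄ₕ = N·μ, so 76066·x̄_1 = 344309·502.68 − (85672·503.58 + 44900·503.64 + 41071·497.60 + 96600·503.98).
= 173077248.12 − 134877539.36 = 38199708.76.
x̄_1 = 38199708.76 / 76066 = 502.1916... → 502.19.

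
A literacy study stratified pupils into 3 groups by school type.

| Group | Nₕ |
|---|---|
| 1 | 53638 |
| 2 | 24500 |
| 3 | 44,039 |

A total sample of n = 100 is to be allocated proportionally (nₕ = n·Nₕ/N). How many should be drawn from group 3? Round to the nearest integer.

36

Share of group 3 = 44039/122177 = 0.36045.
Allocate 100 × 0.36045 = 36.045... → 36.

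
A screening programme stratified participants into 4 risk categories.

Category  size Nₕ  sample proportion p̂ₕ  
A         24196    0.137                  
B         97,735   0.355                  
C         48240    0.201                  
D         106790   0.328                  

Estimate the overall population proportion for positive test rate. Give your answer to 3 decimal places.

0.299

Wₕ = Nₕ/N with N = 276961: 0.0874, 0.3529, 0.1742, 0.3856.
p̂_st = 0.0874·0.137 + 0.3529·0.355 + 0.1742·0.201 + 0.3856·0.328 ≈ 0.29872... → 0.299.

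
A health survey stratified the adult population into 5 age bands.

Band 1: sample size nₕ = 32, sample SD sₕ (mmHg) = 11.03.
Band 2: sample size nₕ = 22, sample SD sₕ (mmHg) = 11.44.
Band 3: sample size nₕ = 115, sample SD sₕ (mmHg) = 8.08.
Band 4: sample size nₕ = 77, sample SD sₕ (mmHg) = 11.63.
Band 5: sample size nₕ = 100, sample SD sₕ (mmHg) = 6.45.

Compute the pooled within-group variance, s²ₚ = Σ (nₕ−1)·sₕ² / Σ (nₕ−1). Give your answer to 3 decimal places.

Degrees of freedom: 31 + 21 + 114 + 76 + 99 = 341.
Σ(nₕ−1)sₕ² = 31·121.6609 + 21·130.8736 + 114·65.2864 + 76·135.2569 + 99·41.6025 = 28360.655.
s²ₚ = 28360.655 / 341 = 83.16908... → 83.169.

83.169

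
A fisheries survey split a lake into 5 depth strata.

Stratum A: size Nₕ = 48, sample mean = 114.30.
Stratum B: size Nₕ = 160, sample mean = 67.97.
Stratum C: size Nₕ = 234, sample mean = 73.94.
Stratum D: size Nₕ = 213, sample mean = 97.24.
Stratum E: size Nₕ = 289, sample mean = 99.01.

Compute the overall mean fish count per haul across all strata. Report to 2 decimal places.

N = 48 + 160 + 234 + 213 + 289 = 944.
Weight each subgroup mean by Nₕ/N and sum.
Σ Nₕx̄ₕ = 48·114.30 + 160·67.97 + 234·73.94 + 213·97.24 + 289·99.01 = 5486.4 + 10875.2 + 17301.96 + 20712.12 + 28613.89 = 82989.57.
Divide by N: 82989.57 / 944 = 87.9127... → 87.91.

87.91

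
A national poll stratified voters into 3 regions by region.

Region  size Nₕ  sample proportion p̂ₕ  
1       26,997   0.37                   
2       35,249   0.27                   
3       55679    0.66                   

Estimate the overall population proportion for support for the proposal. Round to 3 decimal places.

Wₕ = Nₕ/N with N = 117925: 0.2289, 0.2989, 0.4722.
p̂_st = 0.2289·0.37 + 0.2989·0.27 + 0.4722·0.66 ≈ 0.47703... → 0.477.

0.477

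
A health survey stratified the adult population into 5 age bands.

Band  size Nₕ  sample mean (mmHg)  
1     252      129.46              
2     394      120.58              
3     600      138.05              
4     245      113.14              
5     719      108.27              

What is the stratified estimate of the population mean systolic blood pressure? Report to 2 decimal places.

N = 2210; weights Wₕ = Nₕ/N = (0.1140, 0.1783, 0.2715, 0.1109, 0.3253).
x̄_st = Σ Wₕ·x̄ₕ = 0.1140·129.46 + 0.1783·120.58 + 0.2715·138.05 + 0.1109·113.14 + 0.3253·108.27 ≈ 121.5058...
→ 121.51.

121.51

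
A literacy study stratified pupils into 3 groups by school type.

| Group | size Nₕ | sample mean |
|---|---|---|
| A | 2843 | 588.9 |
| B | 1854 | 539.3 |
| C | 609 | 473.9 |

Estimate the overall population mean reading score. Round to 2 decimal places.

558.37

N = 2843 + 1854 + 609 = 5306.
Overall mean = Σ (Nₕ/N)·x̄ₕ — weight by population share, not a simple average.
Σ Nₕx̄ₕ = 2843·588.9 + 1854·539.3 + 609·473.9 = 1674242.7 + 999862.2 + 288605.1 = 2962710.
Divide by N: 2962710 / 5306 = 558.3698... → 558.37.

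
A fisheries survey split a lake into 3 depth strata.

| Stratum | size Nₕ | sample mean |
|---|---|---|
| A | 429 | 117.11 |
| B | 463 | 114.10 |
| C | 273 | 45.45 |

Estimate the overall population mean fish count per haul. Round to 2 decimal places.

99.12

N = 1165; weights Wₕ = Nₕ/N = (0.3682, 0.3974, 0.2343).
x̄_st = Σ Wₕ·x̄ₕ = 0.3682·117.11 + 0.3974·114.10 + 0.2343·45.45 ≈ 99.1213...
→ 99.12.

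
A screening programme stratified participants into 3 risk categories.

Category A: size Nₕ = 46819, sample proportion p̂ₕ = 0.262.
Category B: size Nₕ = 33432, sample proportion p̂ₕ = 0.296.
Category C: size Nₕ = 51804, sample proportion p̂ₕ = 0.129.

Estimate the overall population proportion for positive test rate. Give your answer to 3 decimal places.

N = 46819 + 33432 + 51804 = 132055.
Overall proportion = Σ (Nₕ/N)·p̂ₕ.
Σ Nₕp̂ₕ = 12266.578 + 9895.872 + 6682.716 = 28845.166.
28845.166 / 132055 = 0.21843... → 0.218.

0.218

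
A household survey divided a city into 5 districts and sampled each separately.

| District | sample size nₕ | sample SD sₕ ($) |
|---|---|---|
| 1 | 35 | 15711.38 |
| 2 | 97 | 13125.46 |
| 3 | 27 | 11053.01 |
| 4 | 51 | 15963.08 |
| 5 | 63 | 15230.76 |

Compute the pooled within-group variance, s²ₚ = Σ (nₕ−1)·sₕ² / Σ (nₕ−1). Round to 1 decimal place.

206087234.9

1: (35−1)·15711.38² = 34·246847461.5044 = 8392813691.1496
2: (97−1)·13125.46² = 96·172277700.2116 = 16538659220.3136
3: (27−1)·11053.01² = 26·122169030.0601 = 3176394781.5626
4: (51−1)·15963.08² = 50·254819923.0864 = 12740996154.32
5: (63−1)·15230.76² = 62·231976050.1776 = 14382515111.0112
Numerator = 55231378958.357; denominator = Σ(nₕ−1) = 268.
s²ₚ = 55231378958.357/268 = 206087234.919... → 206087234.9.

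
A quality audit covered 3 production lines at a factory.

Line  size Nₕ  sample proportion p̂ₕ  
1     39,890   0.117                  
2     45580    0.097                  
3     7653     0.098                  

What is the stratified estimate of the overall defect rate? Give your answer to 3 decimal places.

N = 39890 + 45580 + 7653 = 93123.
Overall proportion = Σ (Nₕ/N)·p̂ₕ.
Σ Nₕp̂ₕ = 4667.13 + 4421.26 + 749.994 = 9838.384.
9838.384 / 93123 = 0.10565... → 0.106.

0.106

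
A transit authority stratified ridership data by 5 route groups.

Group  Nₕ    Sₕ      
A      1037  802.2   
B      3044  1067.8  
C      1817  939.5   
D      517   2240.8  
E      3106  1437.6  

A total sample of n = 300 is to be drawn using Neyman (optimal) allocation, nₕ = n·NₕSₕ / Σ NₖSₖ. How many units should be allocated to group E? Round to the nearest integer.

Σ NₕSₕ = 1037·802.2 + 3044·1067.8 + 1817·939.5 + 517·2240.8 + 3106·1437.6 = 11413015.3.
Share for E: 4465185.6/11413015.3 = 0.39124.
n_E = 300 × 0.39124 = 117.371... → 117.

117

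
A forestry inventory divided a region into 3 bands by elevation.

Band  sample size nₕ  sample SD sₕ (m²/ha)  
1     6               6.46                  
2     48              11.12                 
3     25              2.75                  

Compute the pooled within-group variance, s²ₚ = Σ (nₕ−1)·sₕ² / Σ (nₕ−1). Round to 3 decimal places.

Degrees of freedom: 5 + 47 + 24 = 76.
Σ(nₕ−1)sₕ² = 5·41.7316 + 47·123.6544 + 24·7.5625 = 6201.9148.
s²ₚ = 6201.9148 / 76 = 81.60414... → 81.604.

81.604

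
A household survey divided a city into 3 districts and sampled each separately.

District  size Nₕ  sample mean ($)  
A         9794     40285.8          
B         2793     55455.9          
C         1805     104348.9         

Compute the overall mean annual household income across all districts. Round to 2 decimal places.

51264.40

N = 9794 + 2793 + 1805 = 14392.
The stratified mean weights each stratum mean by its population share Nₕ/N.
Σ Nₕx̄ₕ = 9794·40285.8 + 2793·55455.9 + 1805·104348.9 = 394559125.2 + 154888328.7 + 188349764.5 = 737797218.4.
Divide by N: 737797218.4 / 14392 = 51264.3982... → 51264.40.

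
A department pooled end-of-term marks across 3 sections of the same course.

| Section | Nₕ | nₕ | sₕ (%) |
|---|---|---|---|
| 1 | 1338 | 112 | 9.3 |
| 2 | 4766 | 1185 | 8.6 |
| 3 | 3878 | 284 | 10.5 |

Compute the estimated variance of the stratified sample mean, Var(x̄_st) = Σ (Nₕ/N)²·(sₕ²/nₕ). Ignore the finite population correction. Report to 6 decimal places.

N = 9982; Wₕ = Nₕ/N.
section 1: (1338/9982)²·9.3²/112 = 0.013874744
section 2: (4766/9982)²·8.6²/1185 = 0.014228250
section 3: (3878/9982)²·10.5²/284 = 0.058592326
Sum = 0.086695320 → 0.086695.

0.086695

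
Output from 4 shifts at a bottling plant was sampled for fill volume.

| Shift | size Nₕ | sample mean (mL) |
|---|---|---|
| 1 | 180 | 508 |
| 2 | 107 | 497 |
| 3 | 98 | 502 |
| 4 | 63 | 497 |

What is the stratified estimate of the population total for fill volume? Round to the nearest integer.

225126

1: 180·508 = 91440
2: 107·497 = 53179
3: 98·502 = 49196
4: 63·497 = 31311
τ̂ = Σ Nₕx̄ₕ = 225126.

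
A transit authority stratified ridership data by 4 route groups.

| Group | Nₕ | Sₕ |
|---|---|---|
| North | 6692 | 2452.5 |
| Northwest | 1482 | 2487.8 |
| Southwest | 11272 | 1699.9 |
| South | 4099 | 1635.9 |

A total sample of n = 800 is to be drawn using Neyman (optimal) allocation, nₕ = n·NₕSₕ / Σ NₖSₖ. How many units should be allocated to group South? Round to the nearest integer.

Σ NₕSₕ = 6692·2452.5 + 1482·2487.8 + 11272·1699.9 + 4099·1635.9 = 45965876.5.
Share for South: 6705554.1/45965876.5 = 0.14588.
n_South = 800 × 0.14588 = 116.705... → 117.

117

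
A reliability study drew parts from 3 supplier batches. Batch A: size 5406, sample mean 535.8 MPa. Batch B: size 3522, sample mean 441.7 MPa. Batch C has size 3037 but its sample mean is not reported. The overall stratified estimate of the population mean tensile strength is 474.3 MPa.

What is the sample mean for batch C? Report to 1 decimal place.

402.6

Σ Nₕx̄ₕ = N·μ, so 3037·x̄_C = 11965·474.3 − (5406·535.8 + 3522·441.7).
= 5674999.5 − 4452202.2 = 1222797.3.
x̄_C = 1222797.3 / 3037 = 402.633... → 402.6.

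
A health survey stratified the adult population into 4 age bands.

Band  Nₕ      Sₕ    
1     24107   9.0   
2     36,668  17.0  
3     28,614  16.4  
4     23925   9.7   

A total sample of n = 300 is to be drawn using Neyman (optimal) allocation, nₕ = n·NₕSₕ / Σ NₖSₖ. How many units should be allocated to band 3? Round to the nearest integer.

91

1: NₕSₕ = 24107·9.0 = 216963
2: NₕSₕ = 36668·17.0 = 623356
3: NₕSₕ = 28614·16.4 = 469269.6
4: NₕSₕ = 23925·9.7 = 232072.5
Σ NₕSₕ = 1541661.1.
n_3 = 300·469269.6/1541661.1 = 91.318... → 91.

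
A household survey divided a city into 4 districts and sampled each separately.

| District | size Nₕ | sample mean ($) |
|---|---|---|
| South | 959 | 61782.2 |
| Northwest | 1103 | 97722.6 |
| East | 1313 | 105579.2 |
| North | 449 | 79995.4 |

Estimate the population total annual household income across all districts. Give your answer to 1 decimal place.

341580581.8

Estimate total by summing Nₕ·x̄ₕ over strata.
959·61782.2 + 1103·97722.6 + 1313·105579.2 + 449·79995.4 = 59249129.8 + 107788027.8 + 138625489.6 + 35917934.6 = 341580581.8.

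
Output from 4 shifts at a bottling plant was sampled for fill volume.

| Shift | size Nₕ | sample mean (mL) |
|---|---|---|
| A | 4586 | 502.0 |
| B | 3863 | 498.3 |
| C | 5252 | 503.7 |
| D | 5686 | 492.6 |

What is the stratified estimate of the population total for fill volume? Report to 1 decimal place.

Population total = Σ Nₕ·x̄ₕ (each stratum's size times its mean).
4586·502.0 + 3863·498.3 + 5252·503.7 + 5686·492.6 = 2302172 + 1924932.9 + 2645432.4 + 2800923.6 = 9673460.9.

9673460.9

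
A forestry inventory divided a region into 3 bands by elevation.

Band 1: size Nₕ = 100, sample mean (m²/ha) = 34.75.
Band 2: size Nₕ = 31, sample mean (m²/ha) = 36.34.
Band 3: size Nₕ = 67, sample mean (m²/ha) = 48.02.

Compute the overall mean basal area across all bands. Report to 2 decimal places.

39.49

x̄_st = (Σ Nₕx̄ₕ) / (Σ Nₕ) = (100·34.75 + 31·36.34 + 67·48.02) / 198
= 7818.88 / 198 = 39.4893... → 39.49.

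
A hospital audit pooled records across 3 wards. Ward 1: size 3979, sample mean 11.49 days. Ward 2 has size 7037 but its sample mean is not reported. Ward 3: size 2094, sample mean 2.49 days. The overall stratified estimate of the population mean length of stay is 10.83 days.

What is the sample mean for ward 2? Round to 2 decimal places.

12.94

Σ Nₕx̄ₕ = N·μ, so 7037·x̄_2 = 13110·10.83 − (3979·11.49 + 2094·2.49).
= 141981.3 − 50932.77 = 91048.53.
x̄_2 = 91048.53 / 7037 = 12.9385... → 12.94.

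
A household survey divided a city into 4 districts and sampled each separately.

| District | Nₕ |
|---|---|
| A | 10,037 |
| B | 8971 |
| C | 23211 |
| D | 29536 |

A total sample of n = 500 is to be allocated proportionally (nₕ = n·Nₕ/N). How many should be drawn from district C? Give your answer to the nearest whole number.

162

Share of district C = 23211/71755 = 0.32348.
Allocate 500 × 0.32348 = 161.738... → 162.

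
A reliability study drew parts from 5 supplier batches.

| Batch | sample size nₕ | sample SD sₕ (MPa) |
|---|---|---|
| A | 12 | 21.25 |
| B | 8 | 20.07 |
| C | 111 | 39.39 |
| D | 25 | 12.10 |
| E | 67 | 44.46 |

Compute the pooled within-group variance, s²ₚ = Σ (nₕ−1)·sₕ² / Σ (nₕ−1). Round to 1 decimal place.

1433.2

A: (12−1)·21.25² = 11·451.5625 = 4967.1875
B: (8−1)·20.07² = 7·402.8049 = 2819.6343
C: (111−1)·39.39² = 110·1551.5721 = 170672.931
D: (25−1)·12.10² = 24·146.41 = 3513.84
E: (67−1)·44.46² = 66·1976.6916 = 130461.6456
Numerator = 312435.2384; denominator = Σ(nₕ−1) = 218.
s²ₚ = 312435.2384/218 = 1433.189... → 1433.2.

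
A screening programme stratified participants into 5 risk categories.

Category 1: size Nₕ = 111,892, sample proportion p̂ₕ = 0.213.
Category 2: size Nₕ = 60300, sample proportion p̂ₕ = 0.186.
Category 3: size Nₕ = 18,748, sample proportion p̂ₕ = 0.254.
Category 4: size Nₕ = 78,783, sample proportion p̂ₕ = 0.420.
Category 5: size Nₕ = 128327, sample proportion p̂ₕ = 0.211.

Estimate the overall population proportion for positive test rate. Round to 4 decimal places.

0.2512

N = 111892 + 60300 + 18748 + 78783 + 128327 = 398050.
Overall proportion = Σ (Nₕ/N)·p̂ₕ.
Σ Nₕp̂ₕ = 23832.996 + 11215.8 + 4761.992 + 33088.86 + 27076.997 = 99976.645.
99976.645 / 398050 = 0.251166... → 0.2512.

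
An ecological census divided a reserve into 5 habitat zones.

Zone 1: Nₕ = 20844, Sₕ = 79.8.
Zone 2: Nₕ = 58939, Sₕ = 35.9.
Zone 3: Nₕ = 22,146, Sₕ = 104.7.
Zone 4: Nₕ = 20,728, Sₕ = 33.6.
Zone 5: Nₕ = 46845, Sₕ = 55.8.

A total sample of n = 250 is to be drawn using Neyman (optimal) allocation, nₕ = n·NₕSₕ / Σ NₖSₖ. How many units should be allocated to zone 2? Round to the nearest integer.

56

Σ NₕSₕ = 20844·79.8 + 58939·35.9 + 22146·104.7 + 20728·33.6 + 46845·55.8 = 9408359.3.
Share for 2: 2115910.1/9408359.3 = 0.22490.
n_2 = 250 × 0.22490 = 56.224... → 56.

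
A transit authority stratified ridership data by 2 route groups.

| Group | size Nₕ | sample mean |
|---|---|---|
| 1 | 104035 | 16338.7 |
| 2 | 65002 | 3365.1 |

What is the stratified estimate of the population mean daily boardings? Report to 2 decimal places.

x̄_st = (Σ Nₕx̄ₕ) / (Σ Nₕ) = (104035·16338.7 + 65002·3365.1) / 169037
= 1918534884.7 / 169037 = 11349.7926... → 11349.79.

11349.79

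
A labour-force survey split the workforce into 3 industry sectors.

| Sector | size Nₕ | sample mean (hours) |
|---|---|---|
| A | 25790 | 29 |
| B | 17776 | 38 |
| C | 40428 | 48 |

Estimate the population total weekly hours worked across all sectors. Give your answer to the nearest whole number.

3363942

Estimate total by summing Nₕ·x̄ₕ over strata.
25790·29 + 17776·38 + 40428·48 = 747910 + 675488 + 1940544 = 3363942.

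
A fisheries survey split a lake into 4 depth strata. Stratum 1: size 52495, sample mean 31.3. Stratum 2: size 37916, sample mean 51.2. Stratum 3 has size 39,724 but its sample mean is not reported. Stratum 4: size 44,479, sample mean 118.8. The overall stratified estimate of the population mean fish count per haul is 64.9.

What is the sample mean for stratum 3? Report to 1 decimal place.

62.0

Σ Nₕx̄ₕ = N·μ, so 39724·x̄_3 = 174614·64.9 − (52495·31.3 + 37916·51.2 + 44479·118.8).
= 11332448.6 − 8868497.9 = 2463950.7.
x̄_3 = 2463950.7 / 39724 = 62.027... → 62.0.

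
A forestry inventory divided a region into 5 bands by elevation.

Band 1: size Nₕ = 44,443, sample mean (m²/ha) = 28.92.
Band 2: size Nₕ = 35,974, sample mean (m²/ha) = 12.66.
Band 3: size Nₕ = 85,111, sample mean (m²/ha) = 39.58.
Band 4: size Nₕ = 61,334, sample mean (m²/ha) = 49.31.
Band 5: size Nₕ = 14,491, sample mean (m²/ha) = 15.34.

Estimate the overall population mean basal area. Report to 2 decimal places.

34.62

x̄_st = (Σ Nₕx̄ₕ) / (Σ Nₕ) = (44443·28.92 + 35974·12.66 + 85111·39.58 + 61334·49.31 + 14491·15.34) / 241353
= 8356087.26 / 241353 = 34.6218... → 34.62.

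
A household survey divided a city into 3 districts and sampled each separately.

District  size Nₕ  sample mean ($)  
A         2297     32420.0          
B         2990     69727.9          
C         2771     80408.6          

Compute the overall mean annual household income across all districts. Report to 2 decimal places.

62765.87

N = 8058; weights Wₕ = Nₕ/N = (0.2851, 0.3711, 0.3439).
x̄_st = Σ Wₕ·x̄ₕ = 0.2851·32420.0 + 0.3711·69727.9 + 0.3439·80408.6 ≈ 62765.8714...
→ 62765.87.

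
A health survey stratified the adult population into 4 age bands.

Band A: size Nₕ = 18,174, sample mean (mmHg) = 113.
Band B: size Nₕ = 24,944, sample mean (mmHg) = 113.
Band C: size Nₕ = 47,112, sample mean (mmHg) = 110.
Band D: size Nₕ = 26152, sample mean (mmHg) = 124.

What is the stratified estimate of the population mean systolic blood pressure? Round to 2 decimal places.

N = 18174 + 24944 + 47112 + 26152 = 116382.
Overall mean = Σ (Nₕ/N)·x̄ₕ — weight by population share, not a simple average.
Σ Nₕx̄ₕ = 18174·113 + 24944·113 + 47112·110 + 26152·124 = 2053662 + 2818672 + 5182320 + 3242848 = 13297502.
Divide by N: 13297502 / 116382 = 114.2574... → 114.26.

114.26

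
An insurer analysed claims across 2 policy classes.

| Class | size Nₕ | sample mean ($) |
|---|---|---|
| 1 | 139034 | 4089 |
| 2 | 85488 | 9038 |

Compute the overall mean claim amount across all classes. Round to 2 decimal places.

5973.36

x̄_st = (Σ Nₕx̄ₕ) / (Σ Nₕ) = (139034·4089 + 85488·9038) / 224522
= 1341150570 / 224522 = 5973.3593... → 5973.36.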